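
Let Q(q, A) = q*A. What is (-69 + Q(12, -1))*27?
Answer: -2187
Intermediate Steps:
Q(q, A) = A*q
(-69 + Q(12, -1))*27 = (-69 - 1*12)*27 = (-69 - 12)*27 = -81*27 = -2187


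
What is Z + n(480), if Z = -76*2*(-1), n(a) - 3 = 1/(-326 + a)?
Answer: 23871/154 ≈ 155.01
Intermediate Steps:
n(a) = 3 + 1/(-326 + a)
Z = 152 (Z = -152*(-1) = 152)
Z + n(480) = 152 + (-977 + 3*480)/(-326 + 480) = 152 + (-977 + 1440)/154 = 152 + (1/154)*463 = 152 + 463/154 = 23871/154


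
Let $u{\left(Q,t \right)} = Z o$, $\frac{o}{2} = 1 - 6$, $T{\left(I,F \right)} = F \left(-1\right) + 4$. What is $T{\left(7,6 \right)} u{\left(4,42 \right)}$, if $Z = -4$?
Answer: $-80$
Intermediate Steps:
$T{\left(I,F \right)} = 4 - F$ ($T{\left(I,F \right)} = - F + 4 = 4 - F$)
$o = -10$ ($o = 2 \left(1 - 6\right) = 2 \left(-5\right) = -10$)
$u{\left(Q,t \right)} = 40$ ($u{\left(Q,t \right)} = \left(-4\right) \left(-10\right) = 40$)
$T{\left(7,6 \right)} u{\left(4,42 \right)} = \left(4 - 6\right) 40 = \left(-2\right) 40 = -80$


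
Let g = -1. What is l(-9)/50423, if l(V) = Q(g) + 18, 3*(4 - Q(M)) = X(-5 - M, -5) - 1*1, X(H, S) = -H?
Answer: 21/50423 ≈ 0.00041648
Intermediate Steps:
Q(M) = 8/3 - M/3 (Q(M) = 4 - (-(-5 - M) - 1*1)/3 = 4 - ((5 + M) - 1)/3 = 4 - (4 + M)/3 = 4 + (-4/3 - M/3) = 8/3 - M/3)
l(V) = 21 (l(V) = (8/3 - 1/3*(-1)) + 18 = (8/3 + 1/3) + 18 = 3 + 18 = 21)
l(-9)/50423 = 21/50423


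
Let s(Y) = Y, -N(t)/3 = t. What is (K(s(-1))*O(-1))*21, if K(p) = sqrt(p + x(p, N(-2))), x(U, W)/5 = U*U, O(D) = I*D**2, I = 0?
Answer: 0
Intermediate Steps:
N(t) = -3*t
O(D) = 0 (O(D) = 0*D**2 = 0)
x(U, W) = 5*U**2 (x(U, W) = 5*(U*U) = 5*U**2)
K(p) = sqrt(p + 5*p**2)
(K(s(-1))*O(-1))*21 = (sqrt(-(1 + 5*(-1)))*0)*21 = (sqrt(-(1 - 5))*0)*21 = (sqrt(-1*(-4))*0)*21 = (sqrt(4)*0)*21 = (2*0)*21 = 0*21 = 0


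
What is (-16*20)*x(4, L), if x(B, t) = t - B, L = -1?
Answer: 1600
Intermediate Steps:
(-16*20)*x(4, L) = (-16*20)*(-1 - 1*4) = -320*(-1 - 4) = -320*(-5) = 1600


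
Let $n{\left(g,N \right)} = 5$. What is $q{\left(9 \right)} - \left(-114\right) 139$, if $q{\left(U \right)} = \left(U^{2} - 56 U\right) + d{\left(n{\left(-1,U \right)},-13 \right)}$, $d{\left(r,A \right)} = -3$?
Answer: $15420$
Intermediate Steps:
$q{\left(U \right)} = -3 + U^{2} - 56 U$ ($q{\left(U \right)} = \left(U^{2} - 56 U\right) - 3 = -3 + U^{2} - 56 U$)
$q{\left(9 \right)} - \left(-114\right) 139 = \left(-3 + 9^{2} - 504\right) - \left(-114\right) 139 = \left(-3 + 81 - 504\right) - -15846 = -426 + 15846 = 15420$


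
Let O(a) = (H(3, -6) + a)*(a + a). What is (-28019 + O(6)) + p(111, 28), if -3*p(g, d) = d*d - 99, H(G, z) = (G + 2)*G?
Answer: -83986/3 ≈ -27995.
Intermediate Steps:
H(G, z) = G*(2 + G) (H(G, z) = (2 + G)*G = G*(2 + G))
p(g, d) = 33 - d²/3 (p(g, d) = -(d*d - 99)/3 = -(d² - 99)/3 = -(-99 + d²)/3 = 33 - d²/3)
O(a) = 2*a*(15 + a) (O(a) = (3*(2 + 3) + a)*(a + a) = (3*5 + a)*(2*a) = (15 + a)*(2*a) = 2*a*(15 + a))
(-28019 + O(6)) + p(111, 28) = (-28019 + 2*6*(15 + 6)) + (33 - ⅓*28²) = (-28019 + 2*6*21) + (33 - ⅓*784) = (-28019 + 252) + (33 - 784/3) = -27767 - 685/3 = -83986/3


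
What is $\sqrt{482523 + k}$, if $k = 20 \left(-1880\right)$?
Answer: $\sqrt{444923} \approx 667.03$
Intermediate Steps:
$k = -37600$
$\sqrt{482523 + k} = \sqrt{482523 - 37600} = \sqrt{444923}$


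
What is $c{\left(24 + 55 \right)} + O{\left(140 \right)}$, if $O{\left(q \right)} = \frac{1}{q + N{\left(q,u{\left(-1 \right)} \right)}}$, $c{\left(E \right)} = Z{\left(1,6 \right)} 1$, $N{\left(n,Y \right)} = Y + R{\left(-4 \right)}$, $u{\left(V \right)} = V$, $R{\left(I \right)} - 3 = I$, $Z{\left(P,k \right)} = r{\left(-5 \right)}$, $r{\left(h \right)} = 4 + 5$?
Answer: $\frac{1243}{138} \approx 9.0072$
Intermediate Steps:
$r{\left(h \right)} = 9$
$Z{\left(P,k \right)} = 9$
$R{\left(I \right)} = 3 + I$
$N{\left(n,Y \right)} = -1 + Y$ ($N{\left(n,Y \right)} = Y + \left(3 - 4\right) = Y - 1 = -1 + Y$)
$c{\left(E \right)} = 9$ ($c{\left(E \right)} = 9 \cdot 1 = 9$)
$O{\left(q \right)} = \frac{1}{-2 + q}$ ($O{\left(q \right)} = \frac{1}{q - 2} = \frac{1}{-2 + q}$)
$c{\left(24 + 55 \right)} + O{\left(140 \right)} = 9 + \frac{1}{-2 + 140} = 9 + \frac{1}{138} = \frac{1243}{138}$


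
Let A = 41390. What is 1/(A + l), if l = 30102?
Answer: 1/71492 ≈ 1.3988e-5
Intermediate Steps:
1/(A + l) = 1/(41390 + 30102) = 1/71492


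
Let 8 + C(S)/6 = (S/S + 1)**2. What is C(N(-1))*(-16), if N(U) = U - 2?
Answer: 384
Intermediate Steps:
N(U) = -2 + U
C(S) = -24 (C(S) = -48 + 6*(S/S + 1)**2 = -48 + 6*(1 + 1)**2 = -48 + 6*2**2 = -48 + 6*4 = -48 + 24 = -24)
C(N(-1))*(-16) = -24*(-16) = 384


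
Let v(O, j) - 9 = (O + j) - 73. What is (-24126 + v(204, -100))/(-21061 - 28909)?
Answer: 12043/24985 ≈ 0.48201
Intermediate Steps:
v(O, j) = -64 + O + j (v(O, j) = 9 + ((O + j) - 73) = 9 + (-73 + O + j) = -64 + O + j)
(-24126 + v(204, -100))/(-21061 - 28909) = (-24126 + (-64 + 204 - 100))/(-21061 - 28909) = (-24126 + 40)/(-49970) = -24086*(-1/49970) = 12043/24985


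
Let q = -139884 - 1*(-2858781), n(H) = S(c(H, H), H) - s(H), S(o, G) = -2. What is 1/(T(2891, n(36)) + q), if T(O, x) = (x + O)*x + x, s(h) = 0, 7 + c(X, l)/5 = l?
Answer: 1/2713117 ≈ 3.6858e-7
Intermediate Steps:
c(X, l) = -35 + 5*l
n(H) = -2 (n(H) = -2 - 1*0 = -2 + 0 = -2)
T(O, x) = x + x*(O + x) (T(O, x) = (O + x)*x + x = x*(O + x) + x = x + x*(O + x))
q = 2718897 (q = -139884 + 2858781 = 2718897)
1/(T(2891, n(36)) + q) = 1/(-2*(1 + 2891 - 2) + 2718897) = 1/(-2*2890 + 2718897) = 1/(-5780 + 2718897) = 1/2713117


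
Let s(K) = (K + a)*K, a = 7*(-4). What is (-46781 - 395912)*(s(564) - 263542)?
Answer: -17159666066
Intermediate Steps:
a = -28
s(K) = K*(-28 + K) (s(K) = (K - 28)*K = (-28 + K)*K = K*(-28 + K))
(-46781 - 395912)*(s(564) - 263542) = (-46781 - 395912)*(564*(-28 + 564) - 263542) = -442693*(564*536 - 263542) = -442693*(302304 - 263542) = -442693*38762 = -17159666066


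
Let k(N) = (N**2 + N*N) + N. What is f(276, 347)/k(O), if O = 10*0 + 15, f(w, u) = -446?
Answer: -446/465 ≈ -0.95914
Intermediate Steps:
O = 15 (O = 0 + 15 = 15)
k(N) = N + 2*N**2 (k(N) = (N**2 + N**2) + N = 2*N**2 + N = N + 2*N**2)
f(276, 347)/k(O) = -446*1/(15*(1 + 2*15)) = -446*1/(15*(1 + 30)) = -446/(15*31) = -446/465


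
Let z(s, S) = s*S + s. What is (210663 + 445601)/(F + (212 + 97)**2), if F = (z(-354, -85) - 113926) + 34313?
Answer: 164066/11401 ≈ 14.390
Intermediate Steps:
z(s, S) = s + S*s (z(s, S) = S*s + s = s + S*s)
F = -49877 (F = (-354*(1 - 85) - 113926) + 34313 = (-354*(-84) - 113926) + 34313 = (29736 - 113926) + 34313 = -84190 + 34313 = -49877)
(210663 + 445601)/(F + (212 + 97)**2) = (210663 + 445601)/(-49877 + (212 + 97)**2) = 656264/(-49877 + 309**2) = 656264/(-49877 + 95481) = 656264/45604 = 656264*(1/45604) = 164066/11401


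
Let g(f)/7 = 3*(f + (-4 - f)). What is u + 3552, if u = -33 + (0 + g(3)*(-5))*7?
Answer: 6459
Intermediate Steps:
g(f) = -84 (g(f) = 7*(3*(f + (-4 - f))) = 7*(3*(-4)) = 7*(-12) = -84)
u = 2907 (u = -33 + (0 - 84*(-5))*7 = -33 + (0 + 420)*7 = -33 + 420*7 = -33 + 2940 = 2907)
u + 3552 = 2907 + 3552 = 6459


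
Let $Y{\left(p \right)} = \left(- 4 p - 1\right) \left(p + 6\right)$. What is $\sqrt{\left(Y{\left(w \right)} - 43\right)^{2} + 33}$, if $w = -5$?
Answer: $\sqrt{609} \approx 24.678$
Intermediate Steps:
$Y{\left(p \right)} = \left(-1 - 4 p\right) \left(6 + p\right)$
$\sqrt{\left(Y{\left(w \right)} - 43\right)^{2} + 33} = \sqrt{\left(\left(-6 - -125 - 4 \left(-5\right)^{2}\right) - 43\right)^{2} + 33} = \sqrt{\left(\left(-6 + 125 - 100\right) - 43\right)^{2} + 33} = \sqrt{\left(19 - 43\right)^{2} + 33} = \sqrt{\left(-24\right)^{2} + 33} = \sqrt{576 + 33} = \sqrt{609}$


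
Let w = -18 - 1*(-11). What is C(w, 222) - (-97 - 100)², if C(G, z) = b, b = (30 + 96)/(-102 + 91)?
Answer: -427025/11 ≈ -38820.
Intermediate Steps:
b = -126/11 (b = 126/(-11) = 126*(-1/11) = -126/11 ≈ -11.455)
w = -7 (w = -18 + 11 = -7)
C(G, z) = -126/11
C(w, 222) - (-97 - 100)² = -126/11 - (-97 - 100)² = -126/11 - 1*(-197)² = -126/11 - 1*38809 = -126/11 - 38809 = -427025/11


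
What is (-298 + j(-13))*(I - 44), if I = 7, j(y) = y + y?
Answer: 11988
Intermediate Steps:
j(y) = 2*y
(-298 + j(-13))*(I - 44) = (-298 + 2*(-13))*(7 - 44) = (-298 - 26)*(-37) = -324*(-37) = 11988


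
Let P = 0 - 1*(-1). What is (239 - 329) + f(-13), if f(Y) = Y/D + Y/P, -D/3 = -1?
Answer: -322/3 ≈ -107.33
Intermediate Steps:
D = 3 (D = -3*(-1) = 3)
P = 1 (P = 0 + 1 = 1)
f(Y) = 4*Y/3 (f(Y) = Y/3 + Y/1 = Y*(⅓) + Y*1 = Y/3 + Y = 4*Y/3)
(239 - 329) + f(-13) = (239 - 329) + (4/3)*(-13) = -90 - 52/3 = -322/3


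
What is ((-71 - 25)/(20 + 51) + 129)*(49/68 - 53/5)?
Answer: -30442617/24140 ≈ -1261.1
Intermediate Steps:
((-71 - 25)/(20 + 51) + 129)*(49/68 - 53/5) = (-96/71 + 129)*(49*(1/68) - 53*⅕) = (-96*1/71 + 129)*(49/68 - 53/5) = (-96/71 + 129)*(-3359/340) = (9063/71)*(-3359/340) = -30442617/24140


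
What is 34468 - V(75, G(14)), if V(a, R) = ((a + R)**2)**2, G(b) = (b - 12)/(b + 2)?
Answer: -130324981473/4096 ≈ -3.1818e+7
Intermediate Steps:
G(b) = (-12 + b)/(2 + b)
V(a, R) = (R + a)**4 (V(a, R) = ((R + a)**2)**2 = (R + a)**4)
34468 - V(75, G(14)) = 34468 - ((-12 + 14)/(2 + 14) + 75)**4 = 34468 - (2/16 + 75)**4 = 34468 - ((1/16)*2 + 75)**4 = 34468 - (1/8 + 75)**4 = 34468 - (601/8)**4 = 34468 - 1*130466162401/4096 = 34468 - 130466162401/4096 = -130324981473/4096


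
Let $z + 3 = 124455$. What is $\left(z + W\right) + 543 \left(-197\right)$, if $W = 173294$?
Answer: $190775$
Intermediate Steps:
$z = 124452$ ($z = -3 + 124455 = 124452$)
$\left(z + W\right) + 543 \left(-197\right) = \left(124452 + 173294\right) + 543 \left(-197\right) = 297746 - 106971 = 190775$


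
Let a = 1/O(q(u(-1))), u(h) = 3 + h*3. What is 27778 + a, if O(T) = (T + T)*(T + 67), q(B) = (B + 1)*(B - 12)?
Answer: 36666959/1320 ≈ 27778.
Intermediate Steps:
u(h) = 3 + 3*h
q(B) = (1 + B)*(-12 + B)
O(T) = 2*T*(67 + T) (O(T) = (2*T)*(67 + T) = 2*T*(67 + T))
a = -1/1320 (a = 1/(2*(-12 + (3 + 3*(-1))² - 11*(3 + 3*(-1)))*(67 + (-12 + (3 + 3*(-1))² - 11*(3 + 3*(-1))))) = 1/(2*(-12 + (3 - 3)² - 11*(3 - 3))*(67 + (-12 + (3 - 3)² - 11*(3 - 3)))) = 1/(2*(-12 + 0² - 11*0)*(67 + (-12 + 0² - 11*0))) = 1/(2*(-12 + 0 + 0)*(67 + (-12 + 0 + 0))) = 1/(2*(-12)*(67 - 12)) = 1/(2*(-12)*55) = 1/(-1320) = -1/1320 ≈ -0.00075758)
27778 + a = 27778 - 1/1320 = 36666959/1320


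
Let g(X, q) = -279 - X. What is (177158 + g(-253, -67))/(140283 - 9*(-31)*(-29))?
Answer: 14761/11016 ≈ 1.3400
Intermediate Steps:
(177158 + g(-253, -67))/(140283 - 9*(-31)*(-29)) = (177158 + (-279 - 1*(-253)))/(140283 - 9*(-31)*(-29)) = (177158 + (-279 + 253))/(140283 + 279*(-29)) = (177158 - 26)/(140283 - 8091) = 177132/132192 = 177132*(1/132192) = 14761/11016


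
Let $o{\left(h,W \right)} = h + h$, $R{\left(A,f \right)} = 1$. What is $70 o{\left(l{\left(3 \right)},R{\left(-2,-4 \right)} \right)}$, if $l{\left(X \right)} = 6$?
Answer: $840$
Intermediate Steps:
$o{\left(h,W \right)} = 2 h$
$70 o{\left(l{\left(3 \right)},R{\left(-2,-4 \right)} \right)} = 70 \cdot 2 \cdot 6 = 70 \cdot 12 = 840$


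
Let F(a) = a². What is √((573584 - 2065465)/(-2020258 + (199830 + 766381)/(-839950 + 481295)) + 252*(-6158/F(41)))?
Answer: I*√814069131933295868568791977761/29707640567241 ≈ 30.371*I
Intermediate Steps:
√((573584 - 2065465)/(-2020258 + (199830 + 766381)/(-839950 + 481295)) + 252*(-6158/F(41))) = √((573584 - 2065465)/(-2020258 + (199830 + 766381)/(-839950 + 481295)) + 252*(-6158/(41²))) = √(-1491881/(-2020258 + 966211/(-358655)) + 252*(-6158/1681)) = √(-1491881/(-2020258 + 966211*(-1/358655)) + 252*(-6158*1/1681)) = √(-1491881/(-2020258 - 966211/358655) + 252*(-6158/1681)) = √(-1491881/(-724576599201/358655) - 1551816/1681) = √(-1491881*(-358655/724576599201) - 1551816/1681) = √(535070580055/724576599201 - 1551816/1681) = √(-1123510106220626561/1218013263256881) = I*√814069131933295868568791977761/29707640567241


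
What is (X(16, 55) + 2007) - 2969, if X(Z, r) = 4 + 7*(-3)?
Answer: -979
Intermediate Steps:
X(Z, r) = -17 (X(Z, r) = 4 - 21 = -17)
(X(16, 55) + 2007) - 2969 = (-17 + 2007) - 2969 = 1990 - 2969 = -979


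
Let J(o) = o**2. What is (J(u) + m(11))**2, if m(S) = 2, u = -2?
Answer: 36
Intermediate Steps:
(J(u) + m(11))**2 = ((-2)**2 + 2)**2 = (4 + 2)**2 = 6**2 = 36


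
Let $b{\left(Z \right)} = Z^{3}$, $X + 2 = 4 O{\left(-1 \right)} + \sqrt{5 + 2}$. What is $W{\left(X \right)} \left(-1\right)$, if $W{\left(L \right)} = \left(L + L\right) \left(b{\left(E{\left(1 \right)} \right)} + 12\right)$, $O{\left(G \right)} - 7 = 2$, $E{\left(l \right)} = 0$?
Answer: $-816 - 24 \sqrt{7} \approx -879.5$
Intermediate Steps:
$O{\left(G \right)} = 9$ ($O{\left(G \right)} = 7 + 2 = 9$)
$X = 34 + \sqrt{7}$ ($X = -2 + \left(4 \cdot 9 + \sqrt{5 + 2}\right) = -2 + \left(36 + \sqrt{7}\right) = 34 + \sqrt{7} \approx 36.646$)
$W{\left(L \right)} = 24 L$ ($W{\left(L \right)} = \left(L + L\right) \left(0^{3} + 12\right) = 2 L \left(0 + 12\right) = 2 L 12 = 24 L$)
$W{\left(X \right)} \left(-1\right) = 24 \left(34 + \sqrt{7}\right) \left(-1\right) = \left(816 + 24 \sqrt{7}\right) \left(-1\right) = -816 - 24 \sqrt{7}$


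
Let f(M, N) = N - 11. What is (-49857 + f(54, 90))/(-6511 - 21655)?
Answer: 24889/14083 ≈ 1.7673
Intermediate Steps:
f(M, N) = -11 + N
(-49857 + f(54, 90))/(-6511 - 21655) = (-49857 + (-11 + 90))/(-6511 - 21655) = (-49857 + 79)/(-28166) = -49778*(-1/28166) = 24889/14083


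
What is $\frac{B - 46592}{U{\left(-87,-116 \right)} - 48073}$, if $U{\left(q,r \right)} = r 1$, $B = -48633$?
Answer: $\frac{95225}{48189} \approx 1.9761$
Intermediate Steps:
$U{\left(q,r \right)} = r$
$\frac{B - 46592}{U{\left(-87,-116 \right)} - 48073} = \frac{-48633 - 46592}{-116 - 48073} = - \frac{95225}{-48189} = \left(-95225\right) \left(- \frac{1}{48189}\right) = \frac{95225}{48189}$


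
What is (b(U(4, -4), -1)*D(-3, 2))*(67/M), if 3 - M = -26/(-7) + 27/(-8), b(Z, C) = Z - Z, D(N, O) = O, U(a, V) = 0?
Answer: 0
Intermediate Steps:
b(Z, C) = 0
M = 149/56 (M = 3 - (-26/(-7) + 27/(-8)) = 3 - (-26*(-1/7) + 27*(-1/8)) = 3 - (26/7 - 27/8) = 3 - 1*19/56 = 3 - 19/56 = 149/56 ≈ 2.6607)
(b(U(4, -4), -1)*D(-3, 2))*(67/M) = (0*2)*(67/(149/56)) = 0*(67*(56/149)) = 0*(3752/149) = 0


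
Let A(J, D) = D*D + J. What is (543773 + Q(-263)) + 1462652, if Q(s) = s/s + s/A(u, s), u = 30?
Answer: 138842672511/69199 ≈ 2.0064e+6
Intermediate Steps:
A(J, D) = J + D² (A(J, D) = D² + J = J + D²)
Q(s) = 1 + s/(30 + s²) (Q(s) = s/s + s/(30 + s²) = 1 + s/(30 + s²))
(543773 + Q(-263)) + 1462652 = (543773 + (30 - 263 + (-263)²)/(30 + (-263)²)) + 1462652 = (543773 + (30 - 263 + 69169)/(30 + 69169)) + 1462652 = (543773 + 68936/69199) + 1462652 = 37628616763/69199 + 1462652 = 138842672511/69199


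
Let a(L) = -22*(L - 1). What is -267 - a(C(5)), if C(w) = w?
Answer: -179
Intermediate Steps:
a(L) = 22 - 22*L (a(L) = -22*(-1 + L) = 22 - 22*L)
-267 - a(C(5)) = -267 - (22 - 22*5) = -267 - (22 - 110) = -267 - 1*(-88) = -267 + 88 = -179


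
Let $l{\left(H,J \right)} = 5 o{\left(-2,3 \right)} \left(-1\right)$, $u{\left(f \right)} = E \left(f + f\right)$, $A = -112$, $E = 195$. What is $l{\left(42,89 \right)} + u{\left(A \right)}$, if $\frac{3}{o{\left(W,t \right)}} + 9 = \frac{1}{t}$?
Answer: $- \frac{1135635}{26} \approx -43678.0$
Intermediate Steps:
$o{\left(W,t \right)} = \frac{3}{-9 + \frac{1}{t}}$
$u{\left(f \right)} = 390 f$ ($u{\left(f \right)} = 195 \left(f + f\right) = 195 \cdot 2 f = 390 f$)
$l{\left(H,J \right)} = \frac{45}{26}$ ($l{\left(H,J \right)} = 5 \left(\left(-3\right) 3 \frac{1}{-1 + 9 \cdot 3}\right) \left(-1\right) = 5 \left(\left(-3\right) 3 \frac{1}{-1 + 27}\right) \left(-1\right) = 5 \left(\left(-3\right) 3 \cdot \frac{1}{26}\right) \left(-1\right) = 5 \left(- \frac{9}{26}\right) \left(-1\right) = \left(- \frac{45}{26}\right) \left(-1\right) = \frac{45}{26}$)
$l{\left(42,89 \right)} + u{\left(A \right)} = \frac{45}{26} + 390 \left(-112\right) = \frac{45}{26} - 43680 = - \frac{1135635}{26}$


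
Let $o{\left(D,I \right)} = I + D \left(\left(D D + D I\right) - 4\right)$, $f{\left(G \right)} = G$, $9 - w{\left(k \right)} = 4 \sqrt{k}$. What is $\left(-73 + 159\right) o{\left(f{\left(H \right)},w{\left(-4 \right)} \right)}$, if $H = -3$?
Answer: $6450 - 6880 i \approx 6450.0 - 6880.0 i$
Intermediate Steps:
$w{\left(k \right)} = 9 - 4 \sqrt{k}$
$o{\left(D,I \right)} = I + D \left(-4 + D^{2} + D I\right)$ ($o{\left(D,I \right)} = I + D \left(\left(D^{2} + D I\right) - 4\right) = I + D \left(-4 + D^{2} + D I\right)$)
$\left(-73 + 159\right) o{\left(f{\left(H \right)},w{\left(-4 \right)} \right)} = \left(-73 + 159\right) \left(\left(9 - 4 \sqrt{-4}\right) + \left(-3\right)^{3} - -12 + \left(9 - 4 \sqrt{-4}\right) \left(-3\right)^{2}\right) = 86 \left(\left(9 - 4 \cdot 2 i\right) - 27 + 12 + \left(9 - 4 \cdot 2 i\right) 9\right) = 86 \left(\left(9 - 8 i\right) - 27 + 12 + \left(9 - 8 i\right) 9\right) = 86 \left(\left(9 - 8 i\right) - 27 + 12 + \left(81 - 72 i\right)\right) = 86 \left(75 - 80 i\right) = 6450 - 6880 i$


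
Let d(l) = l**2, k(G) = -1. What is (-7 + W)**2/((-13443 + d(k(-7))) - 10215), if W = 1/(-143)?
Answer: -1004004/483761993 ≈ -0.0020754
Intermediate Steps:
W = -1/143 ≈ -0.0069930
(-7 + W)**2/((-13443 + d(k(-7))) - 10215) = (-7 - 1/143)**2/((-13443 + (-1)**2) - 10215) = (-1002/143)**2/((-13443 + 1) - 10215) = 1004004/(20449*(-13442 - 10215)) = (1004004/20449)/(-23657) = (1004004/20449)*(-1/23657) = -1004004/483761993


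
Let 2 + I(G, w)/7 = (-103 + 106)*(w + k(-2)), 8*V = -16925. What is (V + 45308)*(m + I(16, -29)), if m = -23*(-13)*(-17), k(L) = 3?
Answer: -1949876577/8 ≈ -2.4373e+8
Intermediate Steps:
V = -16925/8 (V = (⅛)*(-16925) = -16925/8 ≈ -2115.6)
m = -5083 (m = 299*(-17) = -5083)
I(G, w) = 49 + 21*w (I(G, w) = -14 + 7*((-103 + 106)*(w + 3)) = -14 + 7*(3*(3 + w)) = -14 + 7*(9 + 3*w) = -14 + (63 + 21*w) = 49 + 21*w)
(V + 45308)*(m + I(16, -29)) = (-16925/8 + 45308)*(-5083 + (49 + 21*(-29))) = 345539*(-5083 + (49 - 609))/8 = 345539*(-5083 - 560)/8 = (345539/8)*(-5643) = -1949876577/8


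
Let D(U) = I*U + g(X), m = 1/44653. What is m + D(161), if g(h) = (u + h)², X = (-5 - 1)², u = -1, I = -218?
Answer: -1512531068/44653 ≈ -33873.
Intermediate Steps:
X = 36 (X = (-6)² = 36)
g(h) = (-1 + h)²
m = 1/44653 ≈ 2.2395e-5
D(U) = 1225 - 218*U (D(U) = -218*U + (-1 + 36)² = -218*U + 35² = -218*U + 1225 = 1225 - 218*U)
m + D(161) = 1/44653 + (1225 - 218*161) = 1/44653 + (1225 - 35098) = 1/44653 - 33873 = -1512531068/44653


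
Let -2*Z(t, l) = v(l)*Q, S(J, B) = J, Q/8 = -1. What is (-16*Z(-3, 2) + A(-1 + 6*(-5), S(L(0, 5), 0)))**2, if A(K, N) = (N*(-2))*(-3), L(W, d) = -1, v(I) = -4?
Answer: 62500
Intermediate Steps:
Q = -8 (Q = 8*(-1) = -8)
A(K, N) = 6*N (A(K, N) = -2*N*(-3) = 6*N)
Z(t, l) = -16 (Z(t, l) = -(-2)*(-8) = -1/2*32 = -16)
(-16*Z(-3, 2) + A(-1 + 6*(-5), S(L(0, 5), 0)))**2 = (-16*(-16) + 6*(-1))**2 = (256 - 6)**2 = 250**2 = 62500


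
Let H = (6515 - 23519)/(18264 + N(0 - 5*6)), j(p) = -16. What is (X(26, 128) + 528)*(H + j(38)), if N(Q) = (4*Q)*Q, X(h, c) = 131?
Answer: -20144971/1822 ≈ -11057.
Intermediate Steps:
N(Q) = 4*Q²
H = -1417/1822 (H = (6515 - 23519)/(18264 + 4*(0 - 5*6)²) = -17004/(18264 + 4*(0 - 30)²) = -17004/(18264 + 4*(-30)²) = -17004/(18264 + 4*900) = -17004/(18264 + 3600) = -17004/21864 = -17004*1/21864 = -1417/1822 ≈ -0.77772)
(X(26, 128) + 528)*(H + j(38)) = (131 + 528)*(-1417/1822 - 16) = 659*(-30569/1822) = -20144971/1822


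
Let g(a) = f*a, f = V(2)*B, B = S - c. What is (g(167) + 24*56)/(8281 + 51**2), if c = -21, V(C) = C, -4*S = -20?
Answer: 5014/5441 ≈ 0.92152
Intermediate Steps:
S = 5 (S = -1/4*(-20) = 5)
B = 26 (B = 5 - 1*(-21) = 5 + 21 = 26)
f = 52 (f = 2*26 = 52)
g(a) = 52*a
(g(167) + 24*56)/(8281 + 51**2) = (52*167 + 24*56)/(8281 + 51**2) = (8684 + 1344)/(8281 + 2601) = 10028/10882 = 10028*(1/10882) = 5014/5441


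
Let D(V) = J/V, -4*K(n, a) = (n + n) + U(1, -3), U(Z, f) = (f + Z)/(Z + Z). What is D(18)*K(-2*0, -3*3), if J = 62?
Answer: 31/36 ≈ 0.86111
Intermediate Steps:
U(Z, f) = (Z + f)/(2*Z) (U(Z, f) = (Z + f)/((2*Z)) = (Z + f)*(1/(2*Z)) = (Z + f)/(2*Z))
K(n, a) = ¼ - n/2 (K(n, a) = -((n + n) + (½)*(1 - 3)/1)/4 = -(2*n + (½)*1*(-2))/4 = -(2*n - 1)/4 = -(-1 + 2*n)/4 = ¼ - n/2)
D(V) = 62/V
D(18)*K(-2*0, -3*3) = (62/18)*(¼ - (-1)*0) = (62*(1/18))*(¼ - ½*0) = 31*(¼ + 0)/9 = (31/9)*(¼) = 31/36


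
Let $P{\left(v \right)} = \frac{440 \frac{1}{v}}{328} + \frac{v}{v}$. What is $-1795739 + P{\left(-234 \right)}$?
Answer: $- \frac{17228310427}{9594} \approx -1.7957 \cdot 10^{6}$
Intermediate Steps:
$P{\left(v \right)} = 1 + \frac{55}{41 v}$ ($P{\left(v \right)} = \frac{440}{v} \frac{1}{328} + 1 = \frac{55}{41 v} + 1 = 1 + \frac{55}{41 v}$)
$-1795739 + P{\left(-234 \right)} = -1795739 + \frac{\frac{55}{41} - 234}{-234} = -1795739 - - \frac{9539}{9594} = -1795739 + \frac{9539}{9594} = - \frac{17228310427}{9594}$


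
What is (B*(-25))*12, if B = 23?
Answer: -6900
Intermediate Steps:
(B*(-25))*12 = (23*(-25))*12 = -575*12 = -6900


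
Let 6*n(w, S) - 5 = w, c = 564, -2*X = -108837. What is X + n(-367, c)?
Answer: 326149/6 ≈ 54358.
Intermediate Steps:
X = 108837/2 (X = -½*(-108837) = 108837/2 ≈ 54419.)
n(w, S) = ⅚ + w/6
X + n(-367, c) = 108837/2 + (⅚ + (⅙)*(-367)) = 108837/2 + (⅚ - 367/6) = 108837/2 - 181/3 = 326149/6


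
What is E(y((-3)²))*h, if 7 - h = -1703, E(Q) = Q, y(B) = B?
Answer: 15390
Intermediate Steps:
h = 1710 (h = 7 - 1*(-1703) = 7 + 1703 = 1710)
E(y((-3)²))*h = (-3)²*1710 = 9*1710 = 15390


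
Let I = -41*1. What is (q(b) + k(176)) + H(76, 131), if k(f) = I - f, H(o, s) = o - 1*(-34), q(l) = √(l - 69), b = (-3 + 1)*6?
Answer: -107 + 9*I ≈ -107.0 + 9.0*I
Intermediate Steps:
I = -41
b = -12 (b = -2*6 = -12)
q(l) = √(-69 + l)
H(o, s) = 34 + o (H(o, s) = o + 34 = 34 + o)
k(f) = -41 - f
(q(b) + k(176)) + H(76, 131) = (√(-69 - 12) + (-41 - 1*176)) + (34 + 76) = (√(-81) + (-41 - 176)) + 110 = (9*I - 217) + 110 = (-217 + 9*I) + 110 = -107 + 9*I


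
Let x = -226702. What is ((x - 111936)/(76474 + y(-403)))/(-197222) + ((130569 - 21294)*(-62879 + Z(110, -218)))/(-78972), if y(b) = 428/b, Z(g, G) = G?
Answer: 112656113979293748139/1290322817179268 ≈ 87309.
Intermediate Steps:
((x - 111936)/(76474 + y(-403)))/(-197222) + ((130569 - 21294)*(-62879 + Z(110, -218)))/(-78972) = ((-226702 - 111936)/(76474 + 428/(-403)))/(-197222) + ((130569 - 21294)*(-62879 - 218))/(-78972) = -338638/(76474 + 428*(-1/403))*(-1/197222) + (109275*(-63097))*(-1/78972) = -338638/(76474 - 428/403)*(-1/197222) - 6894924675*(-1/78972) = -338638/30818594/403*(-1/197222) + 2298308225/26324 = -338638*403/30818594*(-1/197222) + 2298308225/26324 = -68235557/15409297*(-1/197222) + 2298308225/26324 = 2201147/98033947514 + 2298308225/26324 = 112656113979293748139/1290322817179268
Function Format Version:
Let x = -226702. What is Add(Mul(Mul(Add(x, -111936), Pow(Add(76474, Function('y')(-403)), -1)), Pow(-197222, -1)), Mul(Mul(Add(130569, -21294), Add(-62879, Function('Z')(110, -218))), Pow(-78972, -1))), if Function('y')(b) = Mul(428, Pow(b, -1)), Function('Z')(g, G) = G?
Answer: Rational(112656113979293748139, 1290322817179268) ≈ 87309.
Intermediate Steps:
Add(Mul(Mul(Add(x, -111936), Pow(Add(76474, Function('y')(-403)), -1)), Pow(-197222, -1)), Mul(Mul(Add(130569, -21294), Add(-62879, Function('Z')(110, -218))), Pow(-78972, -1))) = Add(Mul(Mul(Add(-226702, -111936), Pow(Add(76474, Mul(428, Pow(-403, -1))), -1)), Pow(-197222, -1)), Mul(Mul(Add(130569, -21294), Add(-62879, -218)), Pow(-78972, -1))) = Add(Mul(Mul(-338638, Pow(Add(76474, Mul(428, Rational(-1, 403))), -1)), Rational(-1, 197222)), Mul(Mul(109275, -63097), Rational(-1, 78972))) = Add(Mul(Mul(-338638, Pow(Add(76474, Rational(-428, 403)), -1)), Rational(-1, 197222)), Mul(-6894924675, Rational(-1, 78972))) = Add(Mul(Mul(-338638, Pow(Rational(30818594, 403), -1)), Rational(-1, 197222)), Rational(2298308225, 26324)) = Add(Mul(Mul(-338638, Rational(403, 30818594)), Rational(-1, 197222)), Rational(2298308225, 26324)) = Add(Mul(Rational(-68235557, 15409297), Rational(-1, 197222)), Rational(2298308225, 26324)) = Add(Rational(2201147, 98033947514), Rational(2298308225, 26324)) = Rational(112656113979293748139, 1290322817179268)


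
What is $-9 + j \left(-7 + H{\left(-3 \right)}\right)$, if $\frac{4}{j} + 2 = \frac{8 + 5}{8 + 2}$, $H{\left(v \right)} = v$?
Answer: $\frac{337}{7} \approx 48.143$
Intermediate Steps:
$j = - \frac{40}{7}$ ($j = \frac{4}{-2 + \frac{8 + 5}{8 + 2}} = \frac{4}{-2 + \frac{13}{10}} = \frac{4}{- \frac{7}{10}} = 4 \left(- \frac{10}{7}\right) = - \frac{40}{7} \approx -5.7143$)
$-9 + j \left(-7 + H{\left(-3 \right)}\right) = -9 - \frac{40 \left(-7 - 3\right)}{7} = -9 - - \frac{400}{7} = -9 + \frac{400}{7} = \frac{337}{7}$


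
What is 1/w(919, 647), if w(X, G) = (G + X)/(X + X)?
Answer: 919/783 ≈ 1.1737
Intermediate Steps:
w(X, G) = (G + X)/(2*X) (w(X, G) = (G + X)/((2*X)) = (G + X)*(1/(2*X)) = (G + X)/(2*X))
1/w(919, 647) = 1/((1/2)*(647 + 919)/919) = 1/((1/2)*(1/919)*1566) = 1/(783/919) = 919/783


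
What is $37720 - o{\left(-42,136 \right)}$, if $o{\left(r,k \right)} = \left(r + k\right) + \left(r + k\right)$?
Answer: $37532$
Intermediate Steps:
$o{\left(r,k \right)} = 2 k + 2 r$ ($o{\left(r,k \right)} = \left(k + r\right) + \left(k + r\right) = 2 k + 2 r$)
$37720 - o{\left(-42,136 \right)} = 37720 - \left(2 \cdot 136 + 2 \left(-42\right)\right) = 37720 - \left(272 - 84\right) = 37720 - 188 = 37532$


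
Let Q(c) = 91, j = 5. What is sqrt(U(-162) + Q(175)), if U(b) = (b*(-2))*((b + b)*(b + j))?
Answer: sqrt(16481323) ≈ 4059.7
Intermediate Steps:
U(b) = -4*b**2*(5 + b) (U(b) = (b*(-2))*((b + b)*(b + 5)) = (-2*b)*((2*b)*(5 + b)) = (-2*b)*(2*b*(5 + b)) = -4*b**2*(5 + b))
sqrt(U(-162) + Q(175)) = sqrt(4*(-162)**2*(-5 - 1*(-162)) + 91) = sqrt(4*26244*(-5 + 162) + 91) = sqrt(4*26244*157 + 91) = sqrt(16481232 + 91) = sqrt(16481323)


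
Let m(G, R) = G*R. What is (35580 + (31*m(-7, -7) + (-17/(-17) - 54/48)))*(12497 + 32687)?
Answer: 1676275568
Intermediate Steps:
(35580 + (31*m(-7, -7) + (-17/(-17) - 54/48)))*(12497 + 32687) = (35580 + (31*(-7*(-7)) + (-17/(-17) - 54/48)))*(12497 + 32687) = (35580 + (31*49 + (-17*(-1/17) - 54*1/48)))*45184 = (35580 + (1519 + (1 - 9/8)))*45184 = (35580 + (1519 - 1/8))*45184 = (35580 + 12151/8)*45184 = (296791/8)*45184 = 1676275568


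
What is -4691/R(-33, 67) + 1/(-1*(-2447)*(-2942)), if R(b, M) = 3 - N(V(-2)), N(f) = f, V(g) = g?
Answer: -33770856139/35995370 ≈ -938.20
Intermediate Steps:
R(b, M) = 5 (R(b, M) = 3 - 1*(-2) = 3 + 2 = 5)
-4691/R(-33, 67) + 1/(-1*(-2447)*(-2942)) = -4691/5 + 1/(-1*(-2447)*(-2942)) = -4691*⅕ - 1/2942/2447 = -4691/5 + (1/2447)*(-1/2942) = -4691/5 - 1/7199074 = -33770856139/35995370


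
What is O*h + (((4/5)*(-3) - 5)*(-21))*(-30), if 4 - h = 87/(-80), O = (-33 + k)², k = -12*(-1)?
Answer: -193473/80 ≈ -2418.4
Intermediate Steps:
k = 12
O = 441 (O = (-33 + 12)² = (-21)² = 441)
h = 407/80 (h = 4 - 87/(-80) = 4 - 87*(-1)/80 = 4 - 1*(-87/80) = 4 + 87/80 = 407/80 ≈ 5.0875)
O*h + (((4/5)*(-3) - 5)*(-21))*(-30) = 441*(407/80) + (((4/5)*(-3) - 5)*(-21))*(-30) = 179487/80 + (((4*(⅕))*(-3) - 5)*(-21))*(-30) = 179487/80 + (((⅘)*(-3) - 5)*(-21))*(-30) = 179487/80 + ((-12/5 - 5)*(-21))*(-30) = 179487/80 - 37/5*(-21)*(-30) = 179487/80 + (777/5)*(-30) = 179487/80 - 4662 = -193473/80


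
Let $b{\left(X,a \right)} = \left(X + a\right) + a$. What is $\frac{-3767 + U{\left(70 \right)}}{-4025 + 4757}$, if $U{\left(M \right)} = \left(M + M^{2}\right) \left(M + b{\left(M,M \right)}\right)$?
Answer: $\frac{462611}{244} \approx 1895.9$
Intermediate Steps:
$b{\left(X,a \right)} = X + 2 a$
$U{\left(M \right)} = 4 M \left(M + M^{2}\right)$ ($U{\left(M \right)} = \left(M + M^{2}\right) \left(M + \left(M + 2 M\right)\right) = \left(M + M^{2}\right) \left(M + 3 M\right) = \left(M + M^{2}\right) 4 M = 4 M \left(M + M^{2}\right)$)
$\frac{-3767 + U{\left(70 \right)}}{-4025 + 4757} = \frac{-3767 + 4 \cdot 70^{2} \left(1 + 70\right)}{-4025 + 4757} = \frac{-3767 + 4 \cdot 4900 \cdot 71}{732} = \left(-3767 + 1391600\right) \frac{1}{732} = 1387833 \cdot \frac{1}{732} = \frac{462611}{244}$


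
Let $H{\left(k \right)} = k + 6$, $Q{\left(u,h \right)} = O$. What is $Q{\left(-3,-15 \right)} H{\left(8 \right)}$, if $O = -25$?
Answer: $-350$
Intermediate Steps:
$Q{\left(u,h \right)} = -25$
$H{\left(k \right)} = 6 + k$
$Q{\left(-3,-15 \right)} H{\left(8 \right)} = - 25 \left(6 + 8\right) = \left(-25\right) 14 = -350$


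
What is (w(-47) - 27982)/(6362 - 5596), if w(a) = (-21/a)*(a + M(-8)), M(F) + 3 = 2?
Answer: -658081/18001 ≈ -36.558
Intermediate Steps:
M(F) = -1 (M(F) = -3 + 2 = -1)
w(a) = -21*(-1 + a)/a (w(a) = (-21/a)*(a - 1) = (-21/a)*(-1 + a) = -21*(-1 + a)/a)
(w(-47) - 27982)/(6362 - 5596) = ((-21 + 21/(-47)) - 27982)/(6362 - 5596) = ((-21 + 21*(-1/47)) - 27982)/766 = ((-21 - 21/47) - 27982)*(1/766) = (-1008/47 - 27982)*(1/766) = -1316162/47*1/766 = -658081/18001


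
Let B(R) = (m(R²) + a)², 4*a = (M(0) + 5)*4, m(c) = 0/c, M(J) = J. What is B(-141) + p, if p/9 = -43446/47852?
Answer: 402643/23926 ≈ 16.829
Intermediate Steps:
m(c) = 0
a = 5 (a = ((0 + 5)*4)/4 = (5*4)/4 = (¼)*20 = 5)
B(R) = 25 (B(R) = (0 + 5)² = 5² = 25)
p = -195507/23926 (p = 9*(-43446/47852) = 9*(-43446*1/47852) = 9*(-21723/23926) = -195507/23926 ≈ -8.1713)
B(-141) + p = 25 - 195507/23926 = 402643/23926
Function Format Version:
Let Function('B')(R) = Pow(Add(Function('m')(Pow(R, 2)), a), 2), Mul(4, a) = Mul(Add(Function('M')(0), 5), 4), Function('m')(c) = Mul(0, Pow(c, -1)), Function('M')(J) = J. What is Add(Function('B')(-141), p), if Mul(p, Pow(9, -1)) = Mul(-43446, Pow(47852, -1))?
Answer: Rational(402643, 23926) ≈ 16.829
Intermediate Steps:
Function('m')(c) = 0
a = 5 (a = Mul(Rational(1, 4), Mul(Add(0, 5), 4)) = Mul(Rational(1, 4), Mul(5, 4)) = Mul(Rational(1, 4), 20) = 5)
Function('B')(R) = 25 (Function('B')(R) = Pow(Add(0, 5), 2) = Pow(5, 2) = 25)
p = Rational(-195507, 23926) (p = Mul(9, Mul(-43446, Pow(47852, -1))) = Mul(9, Mul(-43446, Rational(1, 47852))) = Mul(9, Rational(-21723, 23926)) = Rational(-195507, 23926) ≈ -8.1713)
Add(Function('B')(-141), p) = Add(25, Rational(-195507, 23926)) = Rational(402643, 23926)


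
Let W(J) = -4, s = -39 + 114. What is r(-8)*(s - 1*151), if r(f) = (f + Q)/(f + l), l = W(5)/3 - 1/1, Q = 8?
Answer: 0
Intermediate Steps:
s = 75
l = -7/3 (l = -4/3 - 1/1 = -4*⅓ - 1*1 = -4/3 - 1 = -7/3 ≈ -2.3333)
r(f) = (8 + f)/(-7/3 + f) (r(f) = (f + 8)/(f - 7/3) = (8 + f)/(-7/3 + f))
r(-8)*(s - 1*151) = (3*(8 - 8)/(-7 + 3*(-8)))*(75 - 1*151) = (3*0/(-7 - 24))*(75 - 151) = (3*0/(-31))*(-76) = (3*(-1/31)*0)*(-76) = 0*(-76) = 0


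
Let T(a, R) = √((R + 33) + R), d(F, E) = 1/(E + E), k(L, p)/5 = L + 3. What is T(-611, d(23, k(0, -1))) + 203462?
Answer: 203462 + 4*√465/15 ≈ 2.0347e+5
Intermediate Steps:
k(L, p) = 15 + 5*L (k(L, p) = 5*(L + 3) = 5*(3 + L) = 15 + 5*L)
d(F, E) = 1/(2*E)
T(a, R) = √(33 + 2*R) (T(a, R) = √((33 + R) + R) = √(33 + 2*R))
T(-611, d(23, k(0, -1))) + 203462 = √(33 + 2*(1/(2*(15 + 5*0)))) + 203462 = √(33 + 2*(1/(2*(15 + 0)))) + 203462 = √(33 + 2*((½)/15)) + 203462 = √(33 + 2*((½)*(1/15))) + 203462 = √(33 + 2*(1/30)) + 203462 = √(33 + 1/15) + 203462 = √(496/15) + 203462 = 4*√465/15 + 203462 = 203462 + 4*√465/15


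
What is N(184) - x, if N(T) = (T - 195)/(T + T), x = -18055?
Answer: 6644229/368 ≈ 18055.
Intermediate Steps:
N(T) = (-195 + T)/(2*T) (N(T) = (-195 + T)/((2*T)) = (-195 + T)*(1/(2*T)) = (-195 + T)/(2*T))
N(184) - x = (½)*(-195 + 184)/184 - 1*(-18055) = (½)*(1/184)*(-11) + 18055 = -11/368 + 18055 = 6644229/368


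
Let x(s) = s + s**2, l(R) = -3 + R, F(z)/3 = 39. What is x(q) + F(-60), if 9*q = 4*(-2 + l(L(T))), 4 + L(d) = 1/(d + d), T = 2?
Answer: 10387/81 ≈ 128.23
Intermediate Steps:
F(z) = 117 (F(z) = 3*39 = 117)
L(d) = -4 + 1/(2*d) (L(d) = -4 + 1/(d + d) = -4 + 1/(2*d))
q = -35/9 (q = (4*(-2 + (-3 + (-4 + (1/2)/2))))/9 = (4*(-2 + (-3 + (-4 + (1/2)*(1/2)))))/9 = (4*(-2 + (-3 + (-4 + 1/4))))/9 = (4*(-2 + (-3 - 15/4)))/9 = (4*(-2 - 27/4))/9 = (4*(-35/4))/9 = (1/9)*(-35) = -35/9 ≈ -3.8889)
x(q) + F(-60) = -35*(1 - 35/9)/9 + 117 = -35/9*(-26/9) + 117 = 910/81 + 117 = 10387/81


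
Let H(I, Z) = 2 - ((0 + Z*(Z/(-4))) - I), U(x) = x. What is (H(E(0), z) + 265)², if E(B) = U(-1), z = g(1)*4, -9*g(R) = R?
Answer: 464402500/6561 ≈ 70782.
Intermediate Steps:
g(R) = -R/9
z = -4/9 (z = -⅑*1*4 = -⅑*4 = -4/9 ≈ -0.44444)
E(B) = -1
H(I, Z) = 2 + I + Z²/4 (H(I, Z) = 2 - ((0 + Z*(Z*(-¼))) - I) = 2 - ((0 + Z*(-Z/4)) - I) = 2 - ((0 - Z²/4) - I) = 2 - (-Z²/4 - I) = 2 - (-I - Z²/4) = 2 + (I + Z²/4) = 2 + I + Z²/4)
(H(E(0), z) + 265)² = ((2 - 1 + (-4/9)²/4) + 265)² = ((2 - 1 + (¼)*(16/81)) + 265)² = ((2 - 1 + 4/81) + 265)² = (85/81 + 265)² = (21550/81)² = 464402500/6561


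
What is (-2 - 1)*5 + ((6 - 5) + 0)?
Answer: -14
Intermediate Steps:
(-2 - 1)*5 + ((6 - 5) + 0) = -3*5 + (1 + 0) = -15 + 1 = -14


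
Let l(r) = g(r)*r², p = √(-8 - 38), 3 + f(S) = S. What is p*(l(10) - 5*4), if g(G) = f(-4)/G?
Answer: -90*I*√46 ≈ -610.41*I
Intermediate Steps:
f(S) = -3 + S
p = I*√46 (p = √(-46) = I*√46 ≈ 6.7823*I)
g(G) = -7/G (g(G) = (-3 - 4)/G = -7/G)
l(r) = -7*r (l(r) = (-7/r)*r² = -7*r)
p*(l(10) - 5*4) = (I*√46)*(-7*10 - 5*4) = (I*√46)*(-70 - 20) = (I*√46)*(-90) = -90*I*√46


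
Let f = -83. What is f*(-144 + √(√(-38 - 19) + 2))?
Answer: 11952 - 83*√(2 + I*√57) ≈ 11768.0 - 141.47*I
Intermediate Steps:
f*(-144 + √(√(-38 - 19) + 2)) = -83*(-144 + √(√(-38 - 19) + 2)) = -83*(-144 + √(√(-57) + 2)) = -83*(-144 + √(I*√57 + 2)) = -83*(-144 + √(2 + I*√57)) = 11952 - 83*√(2 + I*√57)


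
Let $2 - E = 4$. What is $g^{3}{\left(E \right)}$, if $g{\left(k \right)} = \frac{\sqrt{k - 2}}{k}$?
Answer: $i \approx 1.0 i$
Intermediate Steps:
$E = -2$ ($E = 2 - 4 = -2$)
$g{\left(k \right)} = \frac{\sqrt{-2 + k}}{k}$
$g^{3}{\left(E \right)} = \left(\frac{\sqrt{-2 - 2}}{-2}\right)^{3} = \left(- \frac{\sqrt{-4}}{2}\right)^{3} = \left(- \frac{2 i}{2}\right)^{3} = \left(- i\right)^{3} = i$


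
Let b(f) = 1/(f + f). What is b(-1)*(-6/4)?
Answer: ¾ ≈ 0.75000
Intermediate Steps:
b(f) = 1/(2*f)
b(-1)*(-6/4) = ((½)/(-1))*(-6/4) = ((½)*(-1))*(-6*¼) = -½*(-3/2) = ¾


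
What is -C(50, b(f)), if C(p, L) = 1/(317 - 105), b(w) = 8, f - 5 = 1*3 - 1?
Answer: -1/212 ≈ -0.0047170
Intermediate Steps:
f = 7 (f = 5 + (1*3 - 1) = 5 + (3 - 1) = 5 + 2 = 7)
C(p, L) = 1/212
-C(50, b(f)) = -1*1/212 = -1/212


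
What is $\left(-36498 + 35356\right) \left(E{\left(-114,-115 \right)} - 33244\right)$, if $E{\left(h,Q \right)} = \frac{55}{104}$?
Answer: $\frac{1974130291}{52} \approx 3.7964 \cdot 10^{7}$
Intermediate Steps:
$E{\left(h,Q \right)} = \frac{55}{104}$ ($E{\left(h,Q \right)} = 55 \cdot \frac{1}{104} = \frac{55}{104}$)
$\left(-36498 + 35356\right) \left(E{\left(-114,-115 \right)} - 33244\right) = \left(-36498 + 35356\right) \left(\frac{55}{104} - 33244\right) = \left(-1142\right) \left(- \frac{3457321}{104}\right) = \frac{1974130291}{52}$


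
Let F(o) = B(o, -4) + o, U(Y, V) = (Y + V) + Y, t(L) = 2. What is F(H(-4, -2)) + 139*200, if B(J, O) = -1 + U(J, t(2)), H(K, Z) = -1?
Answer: 27798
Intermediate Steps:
U(Y, V) = V + 2*Y (U(Y, V) = (V + Y) + Y = V + 2*Y)
B(J, O) = 1 + 2*J (B(J, O) = -1 + (2 + 2*J) = 1 + 2*J)
F(o) = 1 + 3*o (F(o) = (1 + 2*o) + o = 1 + 3*o)
F(H(-4, -2)) + 139*200 = (1 + 3*(-1)) + 139*200 = (1 - 3) + 27800 = -2 + 27800 = 27798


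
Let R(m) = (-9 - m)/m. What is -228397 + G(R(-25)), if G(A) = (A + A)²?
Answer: -142747101/625 ≈ -2.2840e+5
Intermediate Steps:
R(m) = (-9 - m)/m
G(A) = 4*A² (G(A) = (2*A)² = 4*A²)
-228397 + G(R(-25)) = -228397 + 4*((-9 - 1*(-25))/(-25))² = -228397 + 4*(-(-9 + 25)/25)² = -228397 + 4*(-1/25*16)² = -228397 + 4*(-16/25)² = -228397 + 4*(256/625) = -228397 + 1024/625 = -142747101/625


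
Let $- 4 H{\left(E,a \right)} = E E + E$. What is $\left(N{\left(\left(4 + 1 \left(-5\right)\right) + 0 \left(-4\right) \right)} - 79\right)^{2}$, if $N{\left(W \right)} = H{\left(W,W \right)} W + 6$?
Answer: $5329$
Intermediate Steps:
$H{\left(E,a \right)} = - \frac{E}{4} - \frac{E^{2}}{4}$ ($H{\left(E,a \right)} = - \frac{E E + E}{4} = - \frac{E^{2} + E}{4} = - \frac{E + E^{2}}{4} = - \frac{E}{4} - \frac{E^{2}}{4}$)
$N{\left(W \right)} = 6 - \frac{W^{2} \left(1 + W\right)}{4}$ ($N{\left(W \right)} = - \frac{W \left(1 + W\right)}{4} W + 6 = - \frac{W^{2} \left(1 + W\right)}{4} + 6 = 6 - \frac{W^{2} \left(1 + W\right)}{4}$)
$\left(N{\left(\left(4 + 1 \left(-5\right)\right) + 0 \left(-4\right) \right)} - 79\right)^{2} = \left(\left(6 - \frac{\left(\left(4 + 1 \left(-5\right)\right) + 0 \left(-4\right)\right)^{2}}{4} - \frac{\left(\left(4 + 1 \left(-5\right)\right) + 0 \left(-4\right)\right)^{3}}{4}\right) - 79\right)^{2} = \left(\left(6 - \frac{\left(\left(4 - 5\right) + 0\right)^{2}}{4} - \frac{\left(\left(4 - 5\right) + 0\right)^{3}}{4}\right) - 79\right)^{2} = \left(\left(6 - \frac{\left(-1 + 0\right)^{2}}{4} - \frac{\left(-1 + 0\right)^{3}}{4}\right) - 79\right)^{2} = \left(\left(6 - \frac{\left(-1\right)^{2}}{4} - \frac{\left(-1\right)^{3}}{4}\right) - 79\right)^{2} = \left(\left(6 - \frac{1}{4} - - \frac{1}{4}\right) - 79\right)^{2} = \left(\left(6 - \frac{1}{4} + \frac{1}{4}\right) - 79\right)^{2} = \left(6 - 79\right)^{2} = \left(-73\right)^{2} = 5329$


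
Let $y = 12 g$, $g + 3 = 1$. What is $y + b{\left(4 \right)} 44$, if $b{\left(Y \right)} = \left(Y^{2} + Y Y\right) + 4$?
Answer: $1560$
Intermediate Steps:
$g = -2$ ($g = -3 + 1 = -2$)
$y = -24$ ($y = 12 \left(-2\right) = -24$)
$b{\left(Y \right)} = 4 + 2 Y^{2}$ ($b{\left(Y \right)} = \left(Y^{2} + Y^{2}\right) + 4 = 2 Y^{2} + 4 = 4 + 2 Y^{2}$)
$y + b{\left(4 \right)} 44 = -24 + \left(4 + 2 \cdot 4^{2}\right) 44 = -24 + \left(4 + 2 \cdot 16\right) 44 = -24 + \left(4 + 32\right) 44 = -24 + 36 \cdot 44 = -24 + 1584 = 1560$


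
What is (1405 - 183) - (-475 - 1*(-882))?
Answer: 815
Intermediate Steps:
(1405 - 183) - (-475 - 1*(-882)) = 1222 - (-475 + 882) = 1222 - 1*407 = 1222 - 407 = 815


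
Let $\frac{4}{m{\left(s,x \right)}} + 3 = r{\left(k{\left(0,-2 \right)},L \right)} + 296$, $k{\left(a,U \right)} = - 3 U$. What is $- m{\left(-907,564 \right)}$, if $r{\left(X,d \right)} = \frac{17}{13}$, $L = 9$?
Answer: $- \frac{26}{1913} \approx -0.013591$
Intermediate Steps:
$r{\left(X,d \right)} = \frac{17}{13}$ ($r{\left(X,d \right)} = 17 \cdot \frac{1}{13} = \frac{17}{13}$)
$m{\left(s,x \right)} = \frac{26}{1913}$ ($m{\left(s,x \right)} = \frac{4}{-3 + \left(\frac{17}{13} + 296\right)} = \frac{4}{-3 + \frac{3865}{13}} = \frac{4}{\frac{3826}{13}} = 4 \cdot \frac{13}{3826} = \frac{26}{1913}$)
$- m{\left(-907,564 \right)} = \left(-1\right) \frac{26}{1913} = - \frac{26}{1913}$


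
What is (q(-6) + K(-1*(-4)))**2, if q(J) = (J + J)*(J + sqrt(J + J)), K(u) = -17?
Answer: 1297 - 2640*I*sqrt(3) ≈ 1297.0 - 4572.6*I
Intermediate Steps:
q(J) = 2*J*(J + sqrt(2)*sqrt(J)) (q(J) = (2*J)*(J + sqrt(2*J)) = (2*J)*(J + sqrt(2)*sqrt(J)) = 2*J*(J + sqrt(2)*sqrt(J)))
(q(-6) + K(-1*(-4)))**2 = ((2*(-6)**2 + 2*sqrt(2)*(-6)**(3/2)) - 17)**2 = ((2*36 + 2*sqrt(2)*(-6*I*sqrt(6))) - 17)**2 = ((72 - 24*I*sqrt(3)) - 17)**2 = (55 - 24*I*sqrt(3))**2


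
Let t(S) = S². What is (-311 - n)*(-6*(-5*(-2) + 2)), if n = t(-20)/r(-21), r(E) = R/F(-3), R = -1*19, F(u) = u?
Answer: 511848/19 ≈ 26939.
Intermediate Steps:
R = -19
r(E) = 19/3 (r(E) = -19/(-3) = -19*(-⅓) = 19/3)
n = 1200/19 (n = (-20)²/(19/3) = 400*(3/19) = 1200/19 ≈ 63.158)
(-311 - n)*(-6*(-5*(-2) + 2)) = (-311 - 1*1200/19)*(-6*(-5*(-2) + 2)) = (-311 - 1200/19)*(-6*(10 + 2)) = -(-42654)*12/19 = -7109/19*(-72) = 511848/19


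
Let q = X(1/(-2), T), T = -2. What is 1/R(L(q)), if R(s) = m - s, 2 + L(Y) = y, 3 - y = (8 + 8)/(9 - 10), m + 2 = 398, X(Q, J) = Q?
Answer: 1/379 ≈ 0.0026385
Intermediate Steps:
q = -1/2 (q = 1/(-2) = -1/2 ≈ -0.50000)
m = 396 (m = -2 + 398 = 396)
y = 19 (y = 3 - (8 + 8)/(9 - 10) = 3 - 16/(-1) = 3 - 16*(-1) = 3 - 1*(-16) = 3 + 16 = 19)
L(Y) = 17 (L(Y) = -2 + 19 = 17)
R(s) = 396 - s
1/R(L(q)) = 1/(396 - 1*17) = 1/(396 - 17) = 1/379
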